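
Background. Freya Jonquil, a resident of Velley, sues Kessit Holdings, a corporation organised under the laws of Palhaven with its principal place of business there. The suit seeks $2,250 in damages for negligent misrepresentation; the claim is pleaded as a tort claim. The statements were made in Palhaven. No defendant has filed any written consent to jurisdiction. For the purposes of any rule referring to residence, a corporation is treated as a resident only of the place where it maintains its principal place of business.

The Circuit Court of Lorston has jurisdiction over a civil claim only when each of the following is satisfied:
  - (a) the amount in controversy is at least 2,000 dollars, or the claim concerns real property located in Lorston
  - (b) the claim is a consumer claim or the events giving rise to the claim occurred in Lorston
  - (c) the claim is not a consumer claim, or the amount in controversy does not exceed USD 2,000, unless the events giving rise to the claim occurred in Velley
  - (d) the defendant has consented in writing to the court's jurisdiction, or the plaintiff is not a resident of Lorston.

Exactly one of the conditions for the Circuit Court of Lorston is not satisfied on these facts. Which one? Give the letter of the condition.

(b)

The Circuit Court of Lorston:
  (a) The amount in controversy is 2,250 dollars, which meets the USD 2,000 floor — that alternative is enough. Met.
  (b) The claim is a tort claim, not a consumer claim; the operative events occurred in Palhaven, not Lorston — no alternative holds. Fails.
  (c) The claim is a tort claim, not a consumer claim, which satisfies one of the alternatives. Condition met.
  (d) The plaintiff resides in Velley, which is not Lorston — that alternative is enough. Condition met.
Only condition (b) fails.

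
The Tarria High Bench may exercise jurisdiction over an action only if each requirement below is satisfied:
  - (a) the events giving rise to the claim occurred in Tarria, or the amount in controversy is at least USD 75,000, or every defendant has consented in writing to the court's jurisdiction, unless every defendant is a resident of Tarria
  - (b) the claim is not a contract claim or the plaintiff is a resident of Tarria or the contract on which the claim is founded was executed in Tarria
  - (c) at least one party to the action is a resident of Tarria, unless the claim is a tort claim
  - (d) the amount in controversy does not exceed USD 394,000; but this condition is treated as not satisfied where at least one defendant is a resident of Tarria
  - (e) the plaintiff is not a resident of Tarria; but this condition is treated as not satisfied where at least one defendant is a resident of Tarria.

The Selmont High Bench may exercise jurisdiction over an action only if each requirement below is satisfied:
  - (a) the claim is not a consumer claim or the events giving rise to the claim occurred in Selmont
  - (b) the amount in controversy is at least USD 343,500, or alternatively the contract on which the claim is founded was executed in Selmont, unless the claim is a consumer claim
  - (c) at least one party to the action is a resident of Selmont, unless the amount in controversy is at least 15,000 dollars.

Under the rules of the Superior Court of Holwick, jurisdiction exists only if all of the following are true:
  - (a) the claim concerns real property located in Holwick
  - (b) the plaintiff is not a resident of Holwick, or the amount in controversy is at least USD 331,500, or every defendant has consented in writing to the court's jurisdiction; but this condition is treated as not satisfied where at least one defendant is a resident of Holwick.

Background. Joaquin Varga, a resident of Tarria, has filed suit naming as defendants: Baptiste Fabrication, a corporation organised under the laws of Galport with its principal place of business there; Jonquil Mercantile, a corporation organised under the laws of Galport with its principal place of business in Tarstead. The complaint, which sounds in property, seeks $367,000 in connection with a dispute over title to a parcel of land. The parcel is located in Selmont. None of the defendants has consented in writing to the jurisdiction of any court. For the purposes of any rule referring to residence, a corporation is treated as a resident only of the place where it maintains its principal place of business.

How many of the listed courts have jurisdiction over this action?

1

The Tarria High Bench:
  (a) The amount in controversy is 367,000 dollars, which meets the USD 75,000 floor, so this disjunct is met. Met.
  (b) The claim is a property claim, not a contract claim, which satisfies one of the alternatives. Condition met.
  (c) Joaquin Varga resides in Tarria. Met.
  (d) The amount in controversy is USD 367,000, within the 394,000 dollars ceiling. The carve-out does not apply: no defendant resides in Tarria (they reside in Galport, Tarstead). Condition met.
  (e) The plaintiff resides in Tarria. Condition not met.
  → The court lacks jurisdiction.
The Selmont High Bench:
  (a) The claim is a property claim, not a consumer claim, which satisfies one of the alternatives. Condition met.
  (b) The amount in controversy is $367,000, which meets the USD 343,500 floor — that alternative is enough. Met.
  (c) No party resides in Selmont. But the amount in controversy is $367,000, which meets the USD 15,000 floor, and the 'unless' clause therefore excuses the requirement. Condition met.
  → Jurisdiction lies.
The Superior Court of Holwick:
  (a) The property lies in Selmont, not Holwick. Fails.
  (b) The plaintiff resides in Tarria, which is not Holwick, so this disjunct is met. The carve-out does not apply: no defendant resides in Holwick (they reside in Galport, Tarstead). Satisfied.
  → No jurisdiction.
Courts with jurisdiction: the Selmont High Bench — 1 in total.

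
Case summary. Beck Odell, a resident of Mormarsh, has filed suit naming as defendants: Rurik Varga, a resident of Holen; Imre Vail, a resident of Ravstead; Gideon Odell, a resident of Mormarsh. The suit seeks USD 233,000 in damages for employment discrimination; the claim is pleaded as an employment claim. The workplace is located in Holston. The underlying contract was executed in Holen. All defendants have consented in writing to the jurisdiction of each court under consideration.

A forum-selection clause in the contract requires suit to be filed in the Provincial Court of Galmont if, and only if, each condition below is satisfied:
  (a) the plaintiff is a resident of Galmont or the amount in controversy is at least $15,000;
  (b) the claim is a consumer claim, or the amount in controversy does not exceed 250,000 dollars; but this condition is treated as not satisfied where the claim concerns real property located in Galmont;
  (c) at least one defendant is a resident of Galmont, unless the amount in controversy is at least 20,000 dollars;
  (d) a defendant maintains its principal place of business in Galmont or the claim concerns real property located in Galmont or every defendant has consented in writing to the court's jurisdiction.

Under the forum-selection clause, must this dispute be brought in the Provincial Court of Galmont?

Yes

The Provincial Court of Galmont:
  (a) The amount in controversy is USD 233,000, which meets the $15,000 floor, so this disjunct is met. Met.
  (b) The amount in controversy is $233,000, within the USD 250,000 ceiling, so this disjunct is met. The carve-out does not apply: the claim does not concern real property. Condition met.
  (c) No defendant resides in Galmont (they reside in Holen, Ravstead, Mormarsh). The proviso rescues it, though: the amount in controversy is $233,000, which meets the $20,000 floor. Condition met.
  (d) Every defendant has filed written consent, so one alternative holds. Met.
  → The clause applies.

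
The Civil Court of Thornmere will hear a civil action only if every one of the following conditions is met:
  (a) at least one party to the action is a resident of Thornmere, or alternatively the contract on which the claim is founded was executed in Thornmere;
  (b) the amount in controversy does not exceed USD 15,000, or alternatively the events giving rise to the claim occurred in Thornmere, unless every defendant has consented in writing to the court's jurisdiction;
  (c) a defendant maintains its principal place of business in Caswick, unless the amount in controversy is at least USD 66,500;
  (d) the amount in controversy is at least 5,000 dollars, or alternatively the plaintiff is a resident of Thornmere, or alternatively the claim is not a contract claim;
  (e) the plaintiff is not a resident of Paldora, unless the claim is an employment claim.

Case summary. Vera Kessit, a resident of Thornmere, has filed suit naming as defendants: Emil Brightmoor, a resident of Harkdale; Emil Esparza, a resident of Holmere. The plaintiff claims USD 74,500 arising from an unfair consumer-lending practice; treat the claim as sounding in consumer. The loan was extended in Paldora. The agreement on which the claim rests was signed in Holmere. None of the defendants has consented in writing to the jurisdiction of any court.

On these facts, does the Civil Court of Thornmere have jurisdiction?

The Civil Court of Thornmere:
  (a) Vera Kessit resides in Thornmere, so one alternative holds. Condition met.
  (b) The amount in controversy is $74,500, above the $15,000 ceiling; the operative events occurred in Paldora, not Thornmere — none of the alternatives is met. Nor does the 'unless' clause help: no such written consent has been filed. Not satisfied.
  (c) No defendant is a corporation. But the amount in controversy is $74,500, which meets the USD 66,500 floor, and the 'unless' clause therefore excuses the requirement. Condition met.
  (d) The amount in controversy is USD 74,500, which meets the USD 5,000 floor, which satisfies one of the alternatives. Condition met.
  (e) The plaintiff resides in Thornmere, which is not Paldora. Met.
  → The court lacks jurisdiction.

No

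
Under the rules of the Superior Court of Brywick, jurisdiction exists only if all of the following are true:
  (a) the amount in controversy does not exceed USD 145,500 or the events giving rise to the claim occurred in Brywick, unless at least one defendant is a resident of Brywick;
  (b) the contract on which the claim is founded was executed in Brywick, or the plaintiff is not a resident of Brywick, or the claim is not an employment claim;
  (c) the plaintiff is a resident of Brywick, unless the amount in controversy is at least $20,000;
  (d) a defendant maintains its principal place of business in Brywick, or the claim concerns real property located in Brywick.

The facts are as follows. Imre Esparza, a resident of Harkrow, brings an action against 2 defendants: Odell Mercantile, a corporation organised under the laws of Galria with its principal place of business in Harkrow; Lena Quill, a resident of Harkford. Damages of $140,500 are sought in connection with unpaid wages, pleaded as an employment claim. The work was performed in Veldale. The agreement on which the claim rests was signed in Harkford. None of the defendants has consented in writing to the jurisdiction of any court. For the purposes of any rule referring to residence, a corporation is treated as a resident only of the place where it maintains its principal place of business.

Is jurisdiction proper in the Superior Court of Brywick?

No

The Superior Court of Brywick:
  (a) The amount in controversy is 140,500 dollars, within the 145,500 dollars ceiling, so this disjunct is met. Satisfied.
  (b) The plaintiff resides in Harkrow, which is not Brywick, so this disjunct is met. Met.
  (c) The plaintiff resides in Harkrow, not Brywick. However, the amount in controversy is USD 140,500, which meets the 20,000 dollars floor, so the 'unless' proviso supplies this condition. Condition met.
  (d) The corporate defendant(s) have their principal place of business in Harkrow, not Brywick; the claim does not concern real property — no alternative holds. Condition not met.
  → Not every requirement is met — no jurisdiction.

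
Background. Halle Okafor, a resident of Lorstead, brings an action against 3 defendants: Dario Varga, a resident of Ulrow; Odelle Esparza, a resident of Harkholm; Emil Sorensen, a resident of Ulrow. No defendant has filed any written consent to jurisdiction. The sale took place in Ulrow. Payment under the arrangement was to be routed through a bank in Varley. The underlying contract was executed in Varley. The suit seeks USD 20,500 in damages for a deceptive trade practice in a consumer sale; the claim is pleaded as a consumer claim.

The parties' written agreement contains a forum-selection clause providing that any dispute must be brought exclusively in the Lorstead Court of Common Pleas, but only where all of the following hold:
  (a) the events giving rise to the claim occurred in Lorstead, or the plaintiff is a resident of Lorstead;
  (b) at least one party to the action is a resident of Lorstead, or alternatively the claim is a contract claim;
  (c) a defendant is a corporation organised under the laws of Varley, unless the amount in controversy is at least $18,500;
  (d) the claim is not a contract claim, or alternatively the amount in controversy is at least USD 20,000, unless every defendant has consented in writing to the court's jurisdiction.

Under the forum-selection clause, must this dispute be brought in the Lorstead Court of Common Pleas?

The Lorstead Court of Common Pleas:
  (a) The plaintiff resides in Lorstead, which satisfies one of the alternatives. Condition met.
  (b) Halle Okafor resides in Lorstead — that alternative is enough. Condition met.
  (c) No defendant is a corporation. However, the amount in controversy is 20,500 dollars, which meets the 18,500 dollars floor, so the 'unless' proviso supplies this condition. Met.
  (d) The claim is a consumer claim, not a contract claim, so this disjunct is met. Condition met.
  → The clause applies.

Yes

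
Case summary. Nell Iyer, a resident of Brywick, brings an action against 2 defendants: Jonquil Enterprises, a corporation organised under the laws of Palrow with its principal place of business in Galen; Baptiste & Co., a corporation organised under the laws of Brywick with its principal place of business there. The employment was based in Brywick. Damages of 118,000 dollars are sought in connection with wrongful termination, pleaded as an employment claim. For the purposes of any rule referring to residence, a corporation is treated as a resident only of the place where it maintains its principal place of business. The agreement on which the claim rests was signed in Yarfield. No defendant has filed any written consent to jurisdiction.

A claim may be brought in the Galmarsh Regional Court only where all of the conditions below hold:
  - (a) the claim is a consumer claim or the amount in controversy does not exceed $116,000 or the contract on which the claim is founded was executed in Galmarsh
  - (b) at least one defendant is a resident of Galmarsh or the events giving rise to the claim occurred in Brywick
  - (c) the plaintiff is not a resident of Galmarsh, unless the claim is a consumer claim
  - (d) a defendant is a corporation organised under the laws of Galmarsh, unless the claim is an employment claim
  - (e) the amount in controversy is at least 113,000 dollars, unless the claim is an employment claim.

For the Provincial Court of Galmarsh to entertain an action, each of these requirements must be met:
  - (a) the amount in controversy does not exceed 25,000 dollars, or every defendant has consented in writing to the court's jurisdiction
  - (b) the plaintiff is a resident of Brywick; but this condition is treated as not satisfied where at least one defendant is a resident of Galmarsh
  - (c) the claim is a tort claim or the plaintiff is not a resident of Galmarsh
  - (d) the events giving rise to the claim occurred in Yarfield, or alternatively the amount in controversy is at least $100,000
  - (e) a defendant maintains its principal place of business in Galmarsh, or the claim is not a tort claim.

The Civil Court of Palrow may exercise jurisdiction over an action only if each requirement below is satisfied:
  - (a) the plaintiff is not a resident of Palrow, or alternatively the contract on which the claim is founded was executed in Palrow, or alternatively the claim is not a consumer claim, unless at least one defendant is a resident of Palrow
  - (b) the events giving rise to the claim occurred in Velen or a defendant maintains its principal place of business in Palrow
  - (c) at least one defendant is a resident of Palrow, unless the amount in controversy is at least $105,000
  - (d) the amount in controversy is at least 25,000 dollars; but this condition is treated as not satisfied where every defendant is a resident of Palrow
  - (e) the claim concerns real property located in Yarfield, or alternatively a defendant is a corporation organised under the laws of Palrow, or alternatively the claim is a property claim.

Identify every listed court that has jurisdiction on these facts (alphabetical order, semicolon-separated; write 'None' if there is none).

The Galmarsh Regional Court:
  (a) The claim is an employment claim, not a consumer claim; the amount in controversy is 118,000 dollars, above the USD 116,000 ceiling; the contract was executed in Yarfield, not Galmarsh — every alternative fails. Fails.
  (b) The operative events occurred in Brywick, which satisfies one of the alternatives. Condition met.
  (c) The plaintiff resides in Brywick, which is not Galmarsh. Satisfied.
  (d) The corporate defendant(s) are organised in Brywick, Palrow, not Galmarsh. But the claim is an employment claim, and the 'unless' clause therefore excuses the requirement. Met.
  (e) The amount in controversy is 118,000 dollars, which meets the $113,000 floor. Met.
  → The court lacks jurisdiction.
The Provincial Court of Galmarsh:
  (a) The amount in controversy is 118,000 dollars, above the 25,000 dollars ceiling; no such written consent has been filed — no alternative holds. Condition not met.
  (b) The plaintiff resides in Brywick. The carve-out does not apply: no defendant resides in Galmarsh (they reside in Galen, Brywick). Met.
  (c) The plaintiff resides in Brywick, which is not Galmarsh, so this disjunct is met. Condition met.
  (d) The amount in controversy is $118,000, which meets the $100,000 floor — that alternative is enough. Satisfied.
  (e) The claim is an employment claim, not a tort claim, so one alternative holds. Condition met.
  → The court lacks jurisdiction.
The Civil Court of Palrow:
  (a) The plaintiff resides in Brywick, which is not Palrow, so this disjunct is met. Met.
  (b) The operative events occurred in Brywick, not Velen; the corporate defendant(s) have their principal place of business in Brywick, Galen, not Palrow — none of the alternatives is met. Not met.
  (c) No defendant resides in Palrow (they reside in Galen, Brywick). However, the amount in controversy is $118,000, which meets the 105,000 dollars floor, so the 'unless' proviso supplies this condition. Satisfied.
  (d) The amount in controversy is 118,000 dollars, which meets the 25,000 dollars floor. The exception is not triggered, since the defendants reside as follows — Jonquil Enterprises in Galen, Baptiste & Co. in Brywick — not all in Palrow. Met.
  (e) Jonquil Enterprises is organised under the laws of Palrow, so one alternative holds. Satisfied.
  → No jurisdiction.

None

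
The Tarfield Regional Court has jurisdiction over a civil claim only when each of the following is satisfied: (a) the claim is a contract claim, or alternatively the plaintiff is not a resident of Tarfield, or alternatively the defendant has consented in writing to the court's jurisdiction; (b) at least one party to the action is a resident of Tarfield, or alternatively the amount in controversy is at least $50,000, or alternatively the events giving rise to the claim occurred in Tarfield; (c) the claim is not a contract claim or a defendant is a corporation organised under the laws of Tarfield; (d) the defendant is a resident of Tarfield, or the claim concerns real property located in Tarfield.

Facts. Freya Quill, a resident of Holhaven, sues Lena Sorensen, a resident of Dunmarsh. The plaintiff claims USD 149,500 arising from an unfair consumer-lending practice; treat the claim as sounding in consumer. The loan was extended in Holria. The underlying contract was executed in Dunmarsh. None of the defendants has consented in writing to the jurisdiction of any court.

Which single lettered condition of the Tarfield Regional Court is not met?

(d)

The Tarfield Regional Court:
  (a) The plaintiff resides in Holhaven, which is not Tarfield, which satisfies one of the alternatives. Satisfied.
  (b) The amount in controversy is 149,500 dollars, which meets the 50,000 dollars floor, so this disjunct is met. Condition met.
  (c) The claim is a consumer claim, not a contract claim, which satisfies one of the alternatives. Condition met.
  (d) The defendant resides in Dunmarsh, not Tarfield; the claim does not concern real property — none of the alternatives is met. Not satisfied.
Only condition (d) fails.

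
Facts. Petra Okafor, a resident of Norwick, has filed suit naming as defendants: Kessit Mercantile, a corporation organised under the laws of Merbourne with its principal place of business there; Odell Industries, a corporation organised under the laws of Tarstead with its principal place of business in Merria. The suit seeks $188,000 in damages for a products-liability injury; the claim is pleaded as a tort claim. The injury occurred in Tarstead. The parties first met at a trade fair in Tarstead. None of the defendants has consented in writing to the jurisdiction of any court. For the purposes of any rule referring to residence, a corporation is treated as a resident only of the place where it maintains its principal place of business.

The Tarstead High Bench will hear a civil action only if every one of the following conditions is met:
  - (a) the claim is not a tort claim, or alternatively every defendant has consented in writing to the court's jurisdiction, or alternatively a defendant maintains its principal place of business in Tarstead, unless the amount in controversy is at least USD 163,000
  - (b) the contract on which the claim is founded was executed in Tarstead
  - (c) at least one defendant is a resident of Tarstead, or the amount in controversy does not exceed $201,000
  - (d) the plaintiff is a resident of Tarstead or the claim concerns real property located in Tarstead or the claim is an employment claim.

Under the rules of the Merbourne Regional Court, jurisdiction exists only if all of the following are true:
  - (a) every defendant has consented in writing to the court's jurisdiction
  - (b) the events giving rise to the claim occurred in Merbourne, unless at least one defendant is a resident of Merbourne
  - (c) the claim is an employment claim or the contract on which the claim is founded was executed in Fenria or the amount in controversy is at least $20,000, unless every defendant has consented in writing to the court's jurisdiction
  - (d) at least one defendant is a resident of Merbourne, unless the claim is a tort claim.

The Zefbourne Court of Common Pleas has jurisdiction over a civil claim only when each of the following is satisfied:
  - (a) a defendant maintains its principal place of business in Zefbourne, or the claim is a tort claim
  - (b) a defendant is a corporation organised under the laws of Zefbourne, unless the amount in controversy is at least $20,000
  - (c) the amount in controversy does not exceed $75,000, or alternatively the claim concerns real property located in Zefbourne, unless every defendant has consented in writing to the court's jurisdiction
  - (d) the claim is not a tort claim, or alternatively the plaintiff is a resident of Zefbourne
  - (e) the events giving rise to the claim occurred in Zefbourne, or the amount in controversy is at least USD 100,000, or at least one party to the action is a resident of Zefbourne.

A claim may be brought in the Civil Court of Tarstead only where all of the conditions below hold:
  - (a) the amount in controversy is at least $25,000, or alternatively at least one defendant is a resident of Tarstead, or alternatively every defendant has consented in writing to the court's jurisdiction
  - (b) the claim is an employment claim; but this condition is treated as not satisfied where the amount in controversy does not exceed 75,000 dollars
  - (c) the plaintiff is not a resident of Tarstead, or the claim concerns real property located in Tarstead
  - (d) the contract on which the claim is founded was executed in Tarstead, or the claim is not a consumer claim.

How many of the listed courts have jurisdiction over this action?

0

The Tarstead High Bench:
  (a) The claim is a tort claim; no such written consent has been filed; the corporate defendant(s) have their principal place of business in Merbourne, Merria, not Tarstead — none of the alternatives is met. The proviso rescues it, though: the amount in controversy is USD 188,000, which meets the $163,000 floor. Satisfied.
  (b) No contract (and hence no place of execution) is alleged. Not satisfied.
  (c) The amount in controversy is $188,000, within the $201,000 ceiling, so this disjunct is met. Satisfied.
  (d) The plaintiff resides in Norwick, not Tarstead; the claim does not concern real property; the claim is a tort claim, not an employment claim — none of the alternatives is met. Not satisfied.
  → The court lacks jurisdiction.
The Merbourne Regional Court:
  (a) No such written consent has been filed. Not satisfied.
  (b) The operative events occurred in Tarstead, not Merbourne. But Kessit Mercantile resides in Merbourne, and the 'unless' clause therefore excuses the requirement. Condition met.
  (c) The amount in controversy is USD 188,000, which meets the $20,000 floor, so this disjunct is met. Satisfied.
  (d) Kessit Mercantile resides in Merbourne. Condition met.
  → At least one condition fails; no jurisdiction.
The Zefbourne Court of Common Pleas:
  (a) The claim is a tort claim, so this disjunct is met. Condition met.
  (b) The corporate defendant(s) are organised in Merbourne, Tarstead, not Zefbourne. However, the amount in controversy is 188,000 dollars, which meets the USD 20,000 floor, so the 'unless' proviso supplies this condition. Condition met.
  (c) The amount in controversy is 188,000 dollars, above the $75,000 ceiling; the claim does not concern real property — every alternative fails. The proviso offers no rescue either, since no such written consent has been filed. Not satisfied.
  (d) The claim is a tort claim; the plaintiff resides in Norwick, not Zefbourne — no alternative holds. Fails.
  (e) The amount in controversy is USD 188,000, which meets the USD 100,000 floor, so one alternative holds. Met.
  → Not every requirement is met — no jurisdiction.
The Civil Court of Tarstead:
  (a) The amount in controversy is USD 188,000, which meets the USD 25,000 floor — that alternative is enough. Met.
  (b) The claim is a tort claim, not an employment claim. Not met.
  (c) The plaintiff resides in Norwick, which is not Tarstead, so this disjunct is met. Met.
  (d) The claim is a tort claim, not a consumer claim, which satisfies one of the alternatives. Satisfied.
  → No jurisdiction.
No court satisfies all of its conditions.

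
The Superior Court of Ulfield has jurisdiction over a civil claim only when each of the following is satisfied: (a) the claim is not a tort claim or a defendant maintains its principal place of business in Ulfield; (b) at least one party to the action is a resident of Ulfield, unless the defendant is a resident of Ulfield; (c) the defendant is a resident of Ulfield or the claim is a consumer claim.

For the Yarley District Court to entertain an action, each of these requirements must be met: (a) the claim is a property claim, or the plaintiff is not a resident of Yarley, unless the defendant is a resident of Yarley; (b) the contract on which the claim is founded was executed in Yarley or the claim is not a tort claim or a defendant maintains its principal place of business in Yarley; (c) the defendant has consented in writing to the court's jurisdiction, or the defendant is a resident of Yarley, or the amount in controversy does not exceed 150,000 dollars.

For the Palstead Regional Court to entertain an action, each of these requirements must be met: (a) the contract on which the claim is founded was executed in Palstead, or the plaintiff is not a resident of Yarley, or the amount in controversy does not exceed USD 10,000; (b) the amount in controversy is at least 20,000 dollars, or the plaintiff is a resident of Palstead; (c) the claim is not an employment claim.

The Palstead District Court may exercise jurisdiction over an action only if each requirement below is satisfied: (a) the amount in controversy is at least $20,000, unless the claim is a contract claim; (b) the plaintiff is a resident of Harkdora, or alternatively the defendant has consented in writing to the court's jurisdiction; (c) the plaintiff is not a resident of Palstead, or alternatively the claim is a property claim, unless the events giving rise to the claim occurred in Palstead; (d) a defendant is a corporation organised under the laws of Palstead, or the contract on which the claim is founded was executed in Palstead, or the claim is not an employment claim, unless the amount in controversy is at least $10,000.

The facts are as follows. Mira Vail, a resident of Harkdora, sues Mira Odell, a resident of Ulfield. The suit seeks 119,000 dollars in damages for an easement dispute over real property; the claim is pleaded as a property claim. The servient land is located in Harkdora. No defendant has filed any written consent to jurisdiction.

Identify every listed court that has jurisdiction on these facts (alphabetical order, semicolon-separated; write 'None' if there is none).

The Superior Court of Ulfield:
  (a) The claim is a property claim, not a tort claim — that alternative is enough. Met.
  (b) Mira Odell resides in Ulfield. Met.
  (c) The defendant resides in Ulfield, so one alternative holds. Met.
  → Jurisdiction lies.
The Yarley District Court:
  (a) The claim is a property claim, so one alternative holds. Satisfied.
  (b) The claim is a property claim, not a tort claim, so this disjunct is met. Condition met.
  (c) The amount in controversy is USD 119,000, within the $150,000 ceiling, which satisfies one of the alternatives. Satisfied.
  → The court has jurisdiction.
The Palstead Regional Court:
  (a) The plaintiff resides in Harkdora, which is not Yarley, so one alternative holds. Condition met.
  (b) The amount in controversy is 119,000 dollars, which meets the 20,000 dollars floor, so one alternative holds. Satisfied.
  (c) The claim is a property claim, not an employment claim. Satisfied.
  → Every requirement is satisfied — jurisdiction.
The Palstead District Court:
  (a) The amount in controversy is 119,000 dollars, which meets the $20,000 floor. Condition met.
  (b) The plaintiff resides in Harkdora, so this disjunct is met. Met.
  (c) The plaintiff resides in Harkdora, which is not Palstead — that alternative is enough. Satisfied.
  (d) The claim is a property claim, not an employment claim, so one alternative holds. Satisfied.
  → All conditions met; jurisdiction exists.

the Palstead District Court; the Palstead Regional Court; the Superior Court of Ulfield; the Yarley District Court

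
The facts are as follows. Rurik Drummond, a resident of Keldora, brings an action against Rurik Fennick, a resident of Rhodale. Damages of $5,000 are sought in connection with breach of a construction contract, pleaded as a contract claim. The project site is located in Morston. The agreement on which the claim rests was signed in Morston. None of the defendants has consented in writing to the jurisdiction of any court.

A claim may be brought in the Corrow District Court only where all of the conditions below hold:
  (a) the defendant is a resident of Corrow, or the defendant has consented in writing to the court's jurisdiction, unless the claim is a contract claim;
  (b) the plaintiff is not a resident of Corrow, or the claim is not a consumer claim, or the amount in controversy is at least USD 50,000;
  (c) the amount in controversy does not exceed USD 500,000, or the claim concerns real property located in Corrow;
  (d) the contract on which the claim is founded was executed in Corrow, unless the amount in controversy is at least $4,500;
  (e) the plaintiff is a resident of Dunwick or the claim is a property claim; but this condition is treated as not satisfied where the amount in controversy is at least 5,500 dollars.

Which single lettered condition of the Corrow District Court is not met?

(e)

The Corrow District Court:
  (a) The defendant resides in Rhodale, not Corrow; no such written consent has been filed — every alternative fails. But the claim is a contract claim, and the 'unless' clause therefore excuses the requirement. Met.
  (b) The plaintiff resides in Keldora, which is not Corrow — that alternative is enough. Met.
  (c) The amount in controversy is $5,000, within the USD 500,000 ceiling, so one alternative holds. Satisfied.
  (d) The contract was executed in Morston, not Corrow. But the amount in controversy is 5,000 dollars, which meets the 4,500 dollars floor, and the 'unless' clause therefore excuses the requirement. Satisfied.
  (e) The plaintiff resides in Keldora, not Dunwick; the claim is a contract claim, not a property claim — none of the alternatives is met. Not met.
Only condition (e) fails.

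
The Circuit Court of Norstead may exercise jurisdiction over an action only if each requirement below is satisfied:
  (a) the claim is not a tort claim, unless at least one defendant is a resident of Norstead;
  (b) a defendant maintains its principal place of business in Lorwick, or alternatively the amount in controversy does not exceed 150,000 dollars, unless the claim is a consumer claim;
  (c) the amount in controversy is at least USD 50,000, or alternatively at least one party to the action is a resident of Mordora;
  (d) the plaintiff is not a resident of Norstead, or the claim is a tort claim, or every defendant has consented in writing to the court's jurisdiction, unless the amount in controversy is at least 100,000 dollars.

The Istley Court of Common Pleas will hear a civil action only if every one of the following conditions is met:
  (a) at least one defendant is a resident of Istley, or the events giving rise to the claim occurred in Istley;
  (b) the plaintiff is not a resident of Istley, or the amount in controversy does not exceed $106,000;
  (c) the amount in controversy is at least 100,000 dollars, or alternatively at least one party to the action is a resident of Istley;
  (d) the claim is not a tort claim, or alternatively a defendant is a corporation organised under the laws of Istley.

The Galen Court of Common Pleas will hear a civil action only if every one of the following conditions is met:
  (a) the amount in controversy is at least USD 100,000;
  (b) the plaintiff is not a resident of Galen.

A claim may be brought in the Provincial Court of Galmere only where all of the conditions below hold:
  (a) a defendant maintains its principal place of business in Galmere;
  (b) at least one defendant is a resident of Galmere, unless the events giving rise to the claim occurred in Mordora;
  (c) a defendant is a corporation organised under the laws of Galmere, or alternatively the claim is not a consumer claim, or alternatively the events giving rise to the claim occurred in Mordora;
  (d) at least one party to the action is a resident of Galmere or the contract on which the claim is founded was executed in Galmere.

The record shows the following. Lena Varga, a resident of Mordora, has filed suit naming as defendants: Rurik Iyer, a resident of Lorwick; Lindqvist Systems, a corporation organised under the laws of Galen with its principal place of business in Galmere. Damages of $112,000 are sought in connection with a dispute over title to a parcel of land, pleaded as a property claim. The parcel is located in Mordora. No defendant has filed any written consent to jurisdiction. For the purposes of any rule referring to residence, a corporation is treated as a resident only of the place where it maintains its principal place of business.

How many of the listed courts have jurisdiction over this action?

3

The Circuit Court of Norstead:
  (a) The claim is a property claim, not a tort claim. Met.
  (b) The amount in controversy is 112,000 dollars, within the USD 150,000 ceiling, so one alternative holds. Met.
  (c) The amount in controversy is USD 112,000, which meets the USD 50,000 floor — that alternative is enough. Met.
  (d) The plaintiff resides in Mordora, which is not Norstead, which satisfies one of the alternatives. Satisfied.
  → Every requirement is satisfied — jurisdiction.
The Istley Court of Common Pleas:
  (a) No defendant resides in Istley (they reside in Lorwick, Galmere); the operative events occurred in Mordora, not Istley — every alternative fails. Condition not met.
  (b) The plaintiff resides in Mordora, which is not Istley, so one alternative holds. Satisfied.
  (c) The amount in controversy is $112,000, which meets the USD 100,000 floor — that alternative is enough. Satisfied.
  (d) The claim is a property claim, not a tort claim, so this disjunct is met. Met.
  → No jurisdiction.
The Galen Court of Common Pleas:
  (a) The amount in controversy is $112,000, which meets the 100,000 dollars floor. Satisfied.
  (b) The plaintiff resides in Mordora, which is not Galen. Condition met.
  → The court has jurisdiction.
The Provincial Court of Galmere:
  (a) Lindqvist Systems has its principal place of business in Galmere. Condition met.
  (b) Lindqvist Systems resides in Galmere. Condition met.
  (c) The claim is a property claim, not a consumer claim — that alternative is enough. Satisfied.
  (d) Lindqvist Systems resides in Galmere, which satisfies one of the alternatives. Satisfied.
  → All conditions met; jurisdiction exists.
Courts with jurisdiction: the Circuit Court of Norstead, the Galen Court of Common Pleas, the Provincial Court of Galmere — 3 in total.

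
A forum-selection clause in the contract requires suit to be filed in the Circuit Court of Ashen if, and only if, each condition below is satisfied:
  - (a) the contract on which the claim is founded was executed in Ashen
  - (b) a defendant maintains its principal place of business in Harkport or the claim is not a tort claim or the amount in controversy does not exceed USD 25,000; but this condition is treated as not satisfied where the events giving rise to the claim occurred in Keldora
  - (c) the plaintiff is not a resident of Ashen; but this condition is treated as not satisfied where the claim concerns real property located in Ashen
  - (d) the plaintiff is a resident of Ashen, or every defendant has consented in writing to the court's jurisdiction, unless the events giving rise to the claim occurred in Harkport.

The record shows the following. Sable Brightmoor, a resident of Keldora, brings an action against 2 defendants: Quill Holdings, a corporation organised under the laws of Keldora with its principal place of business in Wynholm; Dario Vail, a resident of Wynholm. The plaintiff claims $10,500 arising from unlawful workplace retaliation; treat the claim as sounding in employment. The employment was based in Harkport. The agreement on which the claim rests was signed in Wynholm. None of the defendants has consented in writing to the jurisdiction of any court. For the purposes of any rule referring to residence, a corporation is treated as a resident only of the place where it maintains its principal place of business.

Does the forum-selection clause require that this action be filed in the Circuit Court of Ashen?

No

The Circuit Court of Ashen:
  (a) The contract was executed in Wynholm, not Ashen. Fails.
  (b) The claim is an employment claim, not a tort claim, which satisfies one of the alternatives. And the carve-out is inapplicable — the operative events occurred in Harkport, not Keldora. Condition met.
  (c) The plaintiff resides in Keldora, which is not Ashen. The exception is not triggered, since the claim does not concern real property. Condition met.
  (d) The plaintiff resides in Keldora, not Ashen; no such written consent has been filed — no alternative holds. The proviso rescues it, though: the operative events occurred in Harkport. Met.
  → The clause does not apply.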